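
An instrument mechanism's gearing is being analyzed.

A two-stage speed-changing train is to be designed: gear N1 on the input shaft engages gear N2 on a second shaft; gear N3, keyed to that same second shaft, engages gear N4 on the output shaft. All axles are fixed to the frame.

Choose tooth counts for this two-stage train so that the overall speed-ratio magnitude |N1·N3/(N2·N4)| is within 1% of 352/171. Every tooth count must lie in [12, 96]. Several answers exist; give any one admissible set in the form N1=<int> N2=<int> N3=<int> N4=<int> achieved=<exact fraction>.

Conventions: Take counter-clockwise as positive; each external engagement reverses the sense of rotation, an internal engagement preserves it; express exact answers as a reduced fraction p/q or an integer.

design class (target 352/171): fixed-axis compound train
target = 352/171 in lowest terms: an exact hit needs N1·N3 = k·352 and N2·N4 = k·171 for one integer k, every count in [12, 96]; additionally prefer no 1:1 stage (N1 ≠ N2, N3 ≠ N4)
k = 1: no 1:1-free in-range split of k·352 and k·171 into factor pairs; take k = 2
k = 2: N1·N3 = 704 = 16·44, N2·N4 = 342 = 18·19
achieved = 16·44/(18·19) = 352/171; |achieved − target| = 0 ≤ 88/4275 ✓

N1=16 N2=18 N3=44 N4=19 achieved=352/171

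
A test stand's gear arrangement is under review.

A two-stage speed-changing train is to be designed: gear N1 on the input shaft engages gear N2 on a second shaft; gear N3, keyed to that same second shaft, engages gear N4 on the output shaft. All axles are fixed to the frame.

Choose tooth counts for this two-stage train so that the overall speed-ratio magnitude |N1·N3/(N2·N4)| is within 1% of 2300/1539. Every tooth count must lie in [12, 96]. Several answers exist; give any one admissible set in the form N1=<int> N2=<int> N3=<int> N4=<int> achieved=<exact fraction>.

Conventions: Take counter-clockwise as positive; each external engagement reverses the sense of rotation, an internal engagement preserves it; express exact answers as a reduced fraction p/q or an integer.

class = fixed-axis compound train [2-stage, 2300/1539 wanted]
target = 2300/1539 in lowest terms: an exact hit needs N1·N3 = k·2300 and N2·N4 = k·1539 for one integer k, every count in [12, 96]; additionally prefer no 1:1 stage (N1 ≠ N2, N3 ≠ N4)
k = 1: N1·N3 = 2300 = 25·92, N2·N4 = 1539 = 19·81
achieved = 25·92/(19·81) = 2300/1539; |achieved − target| = 0 ≤ 23/1539 ✓

N1=25 N2=19 N3=92 N4=81 achieved=2300/1539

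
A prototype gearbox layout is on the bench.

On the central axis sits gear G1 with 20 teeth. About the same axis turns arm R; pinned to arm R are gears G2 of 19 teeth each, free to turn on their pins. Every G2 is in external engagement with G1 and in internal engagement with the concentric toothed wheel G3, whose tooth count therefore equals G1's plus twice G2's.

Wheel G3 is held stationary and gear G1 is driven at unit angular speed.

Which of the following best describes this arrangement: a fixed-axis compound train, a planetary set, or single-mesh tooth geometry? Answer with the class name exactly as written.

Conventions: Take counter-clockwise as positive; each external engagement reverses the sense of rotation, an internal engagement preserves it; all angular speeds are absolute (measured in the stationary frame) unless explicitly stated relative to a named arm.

planetary set

topology: planetary set — G1 20T / G2 19T / G3 58T, arm = carrier (Willis)
classification: planetary set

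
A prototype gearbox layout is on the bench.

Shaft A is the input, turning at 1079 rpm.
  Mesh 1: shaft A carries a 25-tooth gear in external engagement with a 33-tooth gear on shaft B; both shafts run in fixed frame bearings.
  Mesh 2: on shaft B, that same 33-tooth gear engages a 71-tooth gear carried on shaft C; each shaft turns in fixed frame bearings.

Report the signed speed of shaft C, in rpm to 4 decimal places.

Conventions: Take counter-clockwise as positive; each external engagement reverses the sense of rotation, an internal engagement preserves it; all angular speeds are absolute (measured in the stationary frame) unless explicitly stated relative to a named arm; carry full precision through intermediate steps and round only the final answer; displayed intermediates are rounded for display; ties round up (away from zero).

recognized (3 fixed axles, 2 meshes): fixed-axis compound train
mesh 1 [25T→33T]: ω = 1079.0000×25/33 = 817.4242 rpm, sense flips to −
mesh 2 [33T→71T]: ω = 817.4242×33/71 = 379.9296 rpm, sense flips to +
signed output speed = +379.9296 rpm

+379.9296 rpm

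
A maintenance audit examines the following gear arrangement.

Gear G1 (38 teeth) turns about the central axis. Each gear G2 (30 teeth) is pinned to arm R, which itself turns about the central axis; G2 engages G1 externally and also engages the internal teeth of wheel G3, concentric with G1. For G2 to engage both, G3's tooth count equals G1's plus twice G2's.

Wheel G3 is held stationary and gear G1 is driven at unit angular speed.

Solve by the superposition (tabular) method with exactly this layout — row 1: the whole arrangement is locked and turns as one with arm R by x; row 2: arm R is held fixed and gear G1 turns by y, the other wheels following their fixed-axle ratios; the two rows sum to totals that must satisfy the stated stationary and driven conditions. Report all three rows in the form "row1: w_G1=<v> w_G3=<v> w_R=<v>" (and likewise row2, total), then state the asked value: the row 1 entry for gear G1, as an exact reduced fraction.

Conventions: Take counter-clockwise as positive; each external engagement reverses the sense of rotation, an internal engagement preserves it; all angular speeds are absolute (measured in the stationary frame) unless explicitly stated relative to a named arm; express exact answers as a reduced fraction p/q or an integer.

row1: w_G1=19/68 w_G3=19/68 w_R=19/68
row2: w_G1=49/68 w_G3=-19/68 w_R=0
total: w_G1=1 w_G3=0 w_R=19/68
asked value: 19/68

planetary set (38T centre, 30T on arm, 98T internal) — Willis relation
row 1 (train locked, turned with arm): all members turn x
superposition row 2 [arm held]: sun y, ring −(38/98)·y, arm 0
boundary: total ω_ring = x − (38/98)·y = 0 and total ω_sun = x + y = 1  ⇒  y = 49/68, x = 19/68
row 2 ring = −(38/98)·49/68 = -19/68
totals (row 1 + row 2): sun 19/68 + 49/68 = 1, ring 19/68 + (-19/68) = 0, arm 19/68 + 0 = 19/68
asked cell (row1, sun) = 19/68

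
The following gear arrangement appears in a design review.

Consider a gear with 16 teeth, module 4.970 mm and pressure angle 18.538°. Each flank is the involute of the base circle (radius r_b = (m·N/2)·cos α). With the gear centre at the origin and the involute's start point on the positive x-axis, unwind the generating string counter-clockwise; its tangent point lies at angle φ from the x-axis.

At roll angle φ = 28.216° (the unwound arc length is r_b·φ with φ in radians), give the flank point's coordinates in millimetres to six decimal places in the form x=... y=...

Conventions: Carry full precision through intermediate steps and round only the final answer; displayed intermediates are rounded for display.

class = single-mesh tooth geometry [base-circle involute, m = 4.970, 16T]
pitch radius r_p = m·N/2 = 4.970·16/2 = 39.760000
base radius r_b = r_p·cos α = 39.760000·cos 18.538° = 37.696973
roll angle φ = 28.216° = 0.49246210 rad
x = r_b·(cos φ + φ·sin φ) = 41.994654
y = r_b·(sin φ − φ·cos φ) = 1.464652

x=41.994654 y=1.464652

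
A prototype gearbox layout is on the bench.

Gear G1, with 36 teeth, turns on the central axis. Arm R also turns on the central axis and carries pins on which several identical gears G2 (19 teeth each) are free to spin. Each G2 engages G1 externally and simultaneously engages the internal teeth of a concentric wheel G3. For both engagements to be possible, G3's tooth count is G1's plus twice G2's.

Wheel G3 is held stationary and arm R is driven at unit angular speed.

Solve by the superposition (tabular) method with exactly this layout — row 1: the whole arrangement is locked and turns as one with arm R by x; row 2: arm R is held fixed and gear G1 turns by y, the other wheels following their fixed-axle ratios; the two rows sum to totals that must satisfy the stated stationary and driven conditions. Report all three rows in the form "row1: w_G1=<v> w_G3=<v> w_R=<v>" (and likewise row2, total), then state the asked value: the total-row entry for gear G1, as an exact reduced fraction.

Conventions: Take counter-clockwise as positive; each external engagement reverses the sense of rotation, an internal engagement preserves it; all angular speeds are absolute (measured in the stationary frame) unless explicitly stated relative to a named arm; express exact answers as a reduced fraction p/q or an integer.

row1: w_G1=1 w_G3=1 w_R=1
row2: w_G1=37/18 w_G3=-1 w_R=0
total: w_G1=55/18 w_G3=0 w_R=1
asked value: 55/18

topology: planetary set — G1 36T / G2 19T / G3 74T, arm = carrier (Willis)
superposition row 1 [locked train]: every member turns x
row 2 (arm held, sun turns y): ω_ring = −(36/74)·y, ω_arm = 0
boundary: total ω_ring = x − (36/74)·y = 0 and total ω_arm = x = 1  ⇒  y = 37/18, x = 1
row 2 ring = −(36/74)·37/18 = -1
totals (row 1 + row 2): sun 1 + 37/18 = 55/18, ring 1 + (-1) = 0, arm 1 + 0 = 1
asked cell (total, sun) = 55/18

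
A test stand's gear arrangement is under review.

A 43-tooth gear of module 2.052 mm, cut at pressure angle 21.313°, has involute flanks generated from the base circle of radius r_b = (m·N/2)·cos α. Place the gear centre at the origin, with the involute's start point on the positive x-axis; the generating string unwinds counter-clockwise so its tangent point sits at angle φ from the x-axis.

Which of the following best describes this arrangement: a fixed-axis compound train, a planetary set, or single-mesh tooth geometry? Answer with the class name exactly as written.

single-mesh tooth geometry

topology: single-mesh involute geometry — m = 2.052, N = 43
classification: single-mesh tooth geometry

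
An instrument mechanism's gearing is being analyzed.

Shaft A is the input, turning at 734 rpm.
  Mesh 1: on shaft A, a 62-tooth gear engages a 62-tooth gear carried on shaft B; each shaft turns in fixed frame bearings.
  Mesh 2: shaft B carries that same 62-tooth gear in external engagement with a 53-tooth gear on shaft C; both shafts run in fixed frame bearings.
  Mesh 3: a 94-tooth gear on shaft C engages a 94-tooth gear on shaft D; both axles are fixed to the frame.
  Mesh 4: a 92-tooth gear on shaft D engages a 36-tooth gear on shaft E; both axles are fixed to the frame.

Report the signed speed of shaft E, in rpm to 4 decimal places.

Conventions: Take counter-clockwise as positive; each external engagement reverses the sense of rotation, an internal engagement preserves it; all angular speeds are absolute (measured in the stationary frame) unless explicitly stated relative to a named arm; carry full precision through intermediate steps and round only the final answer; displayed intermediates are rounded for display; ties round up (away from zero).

recognized (5 fixed axles, 4 meshes): fixed-axis compound train
mesh 1 [62T→62T]: ω = 734.0000×62/62 = 734.0000 rpm, sense flips to −
mesh 2 [62T→53T]: ω = 734.0000×62/53 = 858.6415 rpm, sense flips to +
mesh 3 [94T→94T]: ω = 858.6415×94/94 = 858.6415 rpm, sense flips to −
mesh 4 [92T→36T]: ω = 858.6415×92/36 = 2194.3061 rpm, sense flips to +
signed output speed = +2194.3061 rpm

+2194.3061 rpm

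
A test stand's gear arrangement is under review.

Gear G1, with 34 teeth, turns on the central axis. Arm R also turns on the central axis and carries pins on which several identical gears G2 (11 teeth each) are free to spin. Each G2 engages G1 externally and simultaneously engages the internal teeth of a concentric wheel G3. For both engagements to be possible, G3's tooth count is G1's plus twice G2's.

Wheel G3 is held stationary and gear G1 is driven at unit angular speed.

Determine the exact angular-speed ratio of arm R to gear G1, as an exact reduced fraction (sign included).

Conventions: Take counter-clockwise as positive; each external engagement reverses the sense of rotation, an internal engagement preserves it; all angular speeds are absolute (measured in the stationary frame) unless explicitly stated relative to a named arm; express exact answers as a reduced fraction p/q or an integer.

recognized (axles ride arm R): planetary set, 34/11/56 teeth
ring teeth: 34 + 2·11 = 56
34(ω_sun−ω_arm) = −56(ω_ring−ω_arm),  ω_ring = 0, ω_sun = 1
34(1−ω_arm) = −56(0−ω_arm)  ⇒  90·ω_arm = 34  ⇒  ω_arm = 17/45
ω_out/ω_in = 17/45

17/45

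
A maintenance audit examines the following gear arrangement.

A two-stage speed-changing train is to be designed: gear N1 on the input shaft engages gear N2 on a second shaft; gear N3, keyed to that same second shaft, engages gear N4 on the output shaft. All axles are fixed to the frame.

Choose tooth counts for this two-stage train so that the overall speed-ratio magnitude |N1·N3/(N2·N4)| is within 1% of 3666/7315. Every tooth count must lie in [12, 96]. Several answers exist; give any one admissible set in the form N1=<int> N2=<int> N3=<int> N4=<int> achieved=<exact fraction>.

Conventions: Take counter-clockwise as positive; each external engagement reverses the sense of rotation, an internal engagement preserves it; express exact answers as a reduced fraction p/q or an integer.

topology: fixed-axis compound train — 2 stages, target 3666/7315
target = 3666/7315 in lowest terms: an exact hit needs N1·N3 = k·3666 and N2·N4 = k·7315 for one integer k, every count in [12, 96]; additionally prefer no 1:1 stage (N1 ≠ N2, N3 ≠ N4)
k = 1: N1·N3 = 3666 = 39·94, N2·N4 = 7315 = 77·95
achieved = 39·94/(77·95) = 3666/7315; |achieved − target| = 0 ≤ 1833/365750 ✓

N1=39 N2=77 N3=94 N4=95 achieved=3666/7315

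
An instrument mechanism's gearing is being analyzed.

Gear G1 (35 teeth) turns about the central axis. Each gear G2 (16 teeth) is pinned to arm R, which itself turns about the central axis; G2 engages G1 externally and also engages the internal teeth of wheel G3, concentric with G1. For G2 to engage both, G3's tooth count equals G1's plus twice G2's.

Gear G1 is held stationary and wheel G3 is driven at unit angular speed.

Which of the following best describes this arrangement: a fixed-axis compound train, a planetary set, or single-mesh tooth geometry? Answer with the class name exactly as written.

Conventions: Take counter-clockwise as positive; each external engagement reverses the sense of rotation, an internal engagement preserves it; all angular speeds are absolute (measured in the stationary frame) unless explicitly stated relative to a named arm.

recognized (axles ride arm R): planetary set, 35/16/67 teeth
classification: planetary set

planetary set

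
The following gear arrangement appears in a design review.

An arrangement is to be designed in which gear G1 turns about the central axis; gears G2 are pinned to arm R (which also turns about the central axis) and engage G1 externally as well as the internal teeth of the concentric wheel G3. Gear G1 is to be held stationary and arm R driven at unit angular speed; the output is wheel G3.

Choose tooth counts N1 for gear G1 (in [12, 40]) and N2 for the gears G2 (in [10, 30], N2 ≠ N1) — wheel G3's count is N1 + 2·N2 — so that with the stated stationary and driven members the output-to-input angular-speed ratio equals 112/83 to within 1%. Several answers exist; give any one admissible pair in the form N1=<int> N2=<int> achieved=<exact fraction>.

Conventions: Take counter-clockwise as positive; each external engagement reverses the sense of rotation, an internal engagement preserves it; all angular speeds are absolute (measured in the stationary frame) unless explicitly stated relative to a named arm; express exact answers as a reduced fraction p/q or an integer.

N1=29 N2=27 achieved=112/83

design class (target 112/83): planetary set
Willis with ω_sun = 0: ω_ring/ω_arm = (N1+N3)/N3; set equal to 112/83  ⇒  N3/N1 = 1/(112/83 − 1) = 83/29
N3 = N1 + 2·N2  ⇒  N2/N1 = (N3/N1 − 1)/2 = (83/29 − 1)/2 = 27/29
smallest multiple with N1 ≥ 12 and N2 ≥ 10: k = 1  ⇒  N1 = 1·29 = 29, N2 = 1·27 = 27 (N1 ≤ 40, N2 ≤ 30, N2 ≠ N1 ✓), N3 = 29 + 2·27 = 83
check: (N1+N3)/N3 with N1 = 29, N3 = 83 gives 112/83; |achieved − target| = 0 ≤ 28/2075 ✓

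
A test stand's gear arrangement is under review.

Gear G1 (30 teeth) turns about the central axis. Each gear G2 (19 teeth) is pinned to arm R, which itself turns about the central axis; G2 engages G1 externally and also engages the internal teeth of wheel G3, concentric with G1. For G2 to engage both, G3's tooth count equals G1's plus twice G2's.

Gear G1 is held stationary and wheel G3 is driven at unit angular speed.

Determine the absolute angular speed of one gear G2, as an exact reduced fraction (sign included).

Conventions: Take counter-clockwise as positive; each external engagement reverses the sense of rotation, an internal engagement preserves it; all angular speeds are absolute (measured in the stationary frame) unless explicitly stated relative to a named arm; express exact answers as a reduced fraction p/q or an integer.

34/19

recognized (axles ride arm R): planetary set, 30/19/68 teeth
ring teeth: 30 + 2·19 = 68
30(ω_sun−ω_arm) = −68(ω_ring−ω_arm),  ω_sun = 0, ω_ring = 1
30(0−ω_arm) = −68(1−ω_arm)  ⇒  98·ω_arm = 68  ⇒  ω_arm = 34/49
sun–planet mesh: 30·(0−34/49) = −19·(ω_p−ω_arm)  ⇒  ω_p−ω_arm = 1020/931
ω_p = 34/49 + 1020/931 = 34/19
exact speed ratio = 34/19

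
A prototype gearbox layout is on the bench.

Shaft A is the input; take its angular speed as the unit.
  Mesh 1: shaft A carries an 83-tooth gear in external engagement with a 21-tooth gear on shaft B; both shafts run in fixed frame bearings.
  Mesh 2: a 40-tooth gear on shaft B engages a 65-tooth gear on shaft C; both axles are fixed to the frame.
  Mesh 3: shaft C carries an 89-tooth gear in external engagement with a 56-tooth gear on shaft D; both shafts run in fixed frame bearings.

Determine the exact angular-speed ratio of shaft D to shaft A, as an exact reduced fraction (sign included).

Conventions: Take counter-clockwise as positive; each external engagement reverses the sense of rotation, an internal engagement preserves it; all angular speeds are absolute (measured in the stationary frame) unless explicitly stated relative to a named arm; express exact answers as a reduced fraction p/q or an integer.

-7387/1911

class = fixed-axis compound train [3 meshes; 3 ratios multiply, 3 sense flips]
mesh 1 [83T→21T]: running ratio 83/21, sense −
mesh 2 [40T→65T]: running ratio 664/273, sense +
mesh 3 [89T→56T]: running ratio 7387/1911, sense −
ω_out/ω_in = -7387/1911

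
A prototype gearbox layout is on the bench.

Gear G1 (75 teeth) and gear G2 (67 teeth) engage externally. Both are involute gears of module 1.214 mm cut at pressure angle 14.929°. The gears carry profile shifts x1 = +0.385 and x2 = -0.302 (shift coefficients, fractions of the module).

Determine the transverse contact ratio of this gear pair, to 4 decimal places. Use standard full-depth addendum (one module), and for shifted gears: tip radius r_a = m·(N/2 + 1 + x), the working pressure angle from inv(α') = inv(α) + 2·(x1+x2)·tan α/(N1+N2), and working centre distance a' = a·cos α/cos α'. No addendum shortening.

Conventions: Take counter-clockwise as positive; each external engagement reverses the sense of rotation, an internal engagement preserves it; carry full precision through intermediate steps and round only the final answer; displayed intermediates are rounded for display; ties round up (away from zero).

topology: single-mesh involute geometry — m = 1.214, 75T/67T pair
base radii: r_b1 = 43.988340, r_b2 = 39.296251
tip radii: r_a1 = 47.206390, r_a2 = 41.516372
inv(α') = inv(14.929°) + 2·(+0.385-0.302)·tan α/(75+67) = 0.00637296  ⇒  α' = 15.17591°
a' = a·cos α / cos α' = 86.1940·cos 14.929°/cos 15.17591° = 86.293952
action lengths: √(r_a1²−r_b1²) = 17.130942, √(r_a2²−r_b2²) = 13.394544
base pitch p_b = π·m·cos α = 3.685159
CR = (17.130942 + 13.394544 − 86.293952·sin 15.17591°)/3.685159 = 2.153274
contact ratio ≈ 2.1533

2.1533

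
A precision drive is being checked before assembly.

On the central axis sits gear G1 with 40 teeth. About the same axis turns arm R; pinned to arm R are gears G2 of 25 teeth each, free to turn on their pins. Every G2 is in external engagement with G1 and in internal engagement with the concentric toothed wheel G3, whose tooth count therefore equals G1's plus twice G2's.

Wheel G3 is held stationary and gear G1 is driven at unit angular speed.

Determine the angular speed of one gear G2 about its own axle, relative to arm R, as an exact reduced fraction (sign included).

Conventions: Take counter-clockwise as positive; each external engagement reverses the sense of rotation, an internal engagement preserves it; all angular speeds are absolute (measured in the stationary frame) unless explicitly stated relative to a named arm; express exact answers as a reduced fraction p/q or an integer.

-72/65

planetary set (40T centre, 25T on arm, 90T internal) — Willis relation
ring teeth: 40 + 2·25 = 90
40(ω_sun−ω_arm) = −90(ω_ring−ω_arm),  ω_ring = 0, ω_sun = 1
40(1−ω_arm) = −90(0−ω_arm)  ⇒  130·ω_arm = 40  ⇒  ω_arm = 4/13
sun–planet mesh: 40·(1−4/13) = −25·(ω_p−ω_arm)  ⇒  ω_p−ω_arm = -72/65
exact speed ratio = -72/65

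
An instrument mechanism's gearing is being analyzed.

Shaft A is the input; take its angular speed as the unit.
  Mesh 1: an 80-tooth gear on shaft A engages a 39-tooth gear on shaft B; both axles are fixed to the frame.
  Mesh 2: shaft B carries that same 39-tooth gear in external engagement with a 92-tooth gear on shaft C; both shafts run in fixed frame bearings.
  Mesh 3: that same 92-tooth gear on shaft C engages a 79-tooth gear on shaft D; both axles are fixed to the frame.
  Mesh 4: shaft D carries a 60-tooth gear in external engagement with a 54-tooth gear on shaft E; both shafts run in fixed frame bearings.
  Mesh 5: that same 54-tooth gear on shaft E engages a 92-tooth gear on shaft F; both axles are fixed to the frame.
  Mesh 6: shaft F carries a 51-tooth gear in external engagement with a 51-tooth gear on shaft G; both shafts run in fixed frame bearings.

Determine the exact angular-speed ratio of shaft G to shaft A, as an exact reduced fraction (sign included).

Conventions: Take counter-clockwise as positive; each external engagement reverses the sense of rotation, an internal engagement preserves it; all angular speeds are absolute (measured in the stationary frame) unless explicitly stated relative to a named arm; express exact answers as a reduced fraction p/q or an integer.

1200/1817

class = fixed-axis compound train [6 meshes; 6 ratios multiply, 6 sense flips]
mesh 1 [80T→39T]: running ratio 80/39, sense −
mesh 2 [39T→92T]: running ratio 20/23, sense +
mesh 3 [92T→79T]: running ratio 80/79, sense −
mesh 4 [60T→54T]: running ratio 800/711, sense +
mesh 5 [54T→92T]: running ratio 1200/1817, sense −
mesh 6 [51T→51T]: running ratio 1200/1817, sense +
ω_out/ω_in = 1200/1817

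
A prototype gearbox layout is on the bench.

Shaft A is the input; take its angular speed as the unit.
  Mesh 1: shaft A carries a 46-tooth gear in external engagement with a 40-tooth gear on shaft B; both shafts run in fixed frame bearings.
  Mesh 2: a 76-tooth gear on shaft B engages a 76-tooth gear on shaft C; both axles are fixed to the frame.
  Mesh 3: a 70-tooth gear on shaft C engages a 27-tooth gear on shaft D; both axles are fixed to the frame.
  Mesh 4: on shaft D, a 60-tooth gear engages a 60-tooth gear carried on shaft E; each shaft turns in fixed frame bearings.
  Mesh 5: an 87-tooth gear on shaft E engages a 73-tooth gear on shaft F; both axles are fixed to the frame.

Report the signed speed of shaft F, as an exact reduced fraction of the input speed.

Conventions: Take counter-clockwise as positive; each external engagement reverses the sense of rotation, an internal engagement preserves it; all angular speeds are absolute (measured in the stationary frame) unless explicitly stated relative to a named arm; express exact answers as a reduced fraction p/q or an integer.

-4669/1314

5-mesh fixed-axis compound train (all bearings frame-fixed)
mesh 1 [46T→40T]: |ω|/ω_in = 1×46/40 = 23/20, sense flips to −
mesh 2 [76T→76T]: |ω|/ω_in = (23/20)×76/76 = 23/20, sense flips to +
mesh 3 [70T→27T]: |ω|/ω_in = (23/20)×70/27 = 161/54, sense flips to −
mesh 4 [60T→60T]: |ω|/ω_in = (161/54)×60/60 = 161/54, sense flips to +
mesh 5 [87T→73T]: |ω|/ω_in = (161/54)×87/73 = 4669/1314, sense flips to −
signed output speed (× input speed) = -4669/1314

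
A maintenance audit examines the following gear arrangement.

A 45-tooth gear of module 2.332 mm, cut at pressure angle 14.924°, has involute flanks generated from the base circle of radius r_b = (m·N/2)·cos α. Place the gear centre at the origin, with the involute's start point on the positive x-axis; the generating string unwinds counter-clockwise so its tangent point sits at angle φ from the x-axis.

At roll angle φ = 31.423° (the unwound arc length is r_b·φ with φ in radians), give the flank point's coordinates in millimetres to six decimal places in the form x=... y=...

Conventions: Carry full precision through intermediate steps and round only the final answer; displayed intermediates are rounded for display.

x=57.761064 y=2.704850

recognized (one wheel, involute flank): single-mesh tooth geometry, m = 2.332, N = 45
pitch radius r_p = m·N/2 = 2.332·45/2 = 52.470000
base radius r_b = r_p·cos α = 52.470000·cos 14.924° = 50.700097
roll angle φ = 31.423° = 0.54843481 rad
x = r_b·(cos φ + φ·sin φ) = 57.761064
y = r_b·(sin φ − φ·cos φ) = 2.704850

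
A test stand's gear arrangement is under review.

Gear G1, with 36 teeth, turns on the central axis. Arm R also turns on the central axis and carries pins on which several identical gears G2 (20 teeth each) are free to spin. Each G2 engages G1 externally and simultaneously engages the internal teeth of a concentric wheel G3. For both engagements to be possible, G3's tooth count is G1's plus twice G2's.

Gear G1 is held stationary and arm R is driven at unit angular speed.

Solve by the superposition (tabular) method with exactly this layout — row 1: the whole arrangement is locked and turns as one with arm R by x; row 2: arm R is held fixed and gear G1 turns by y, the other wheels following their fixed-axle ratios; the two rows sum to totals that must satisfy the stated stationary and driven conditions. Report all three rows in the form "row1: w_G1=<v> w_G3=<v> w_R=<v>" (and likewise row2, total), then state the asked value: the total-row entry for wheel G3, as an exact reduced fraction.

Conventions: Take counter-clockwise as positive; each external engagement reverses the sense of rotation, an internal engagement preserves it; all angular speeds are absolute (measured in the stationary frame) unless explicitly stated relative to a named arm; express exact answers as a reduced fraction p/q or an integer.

row1: w_G1=1 w_G3=1 w_R=1
row2: w_G1=-1 w_G3=9/19 w_R=0
total: w_G1=0 w_G3=28/19 w_R=1
asked value: 28/19

recognized (axles ride arm R): planetary set, 36/20/76 teeth
row 1 — lock + rotate with arm: ω_sun = ω_ring = ω_arm = x
superposition row 2 [arm held]: sun y, ring −(36/76)·y, arm 0
boundary: total ω_sun = x + y = 0 and total ω_arm = x = 1  ⇒  y = -1, x = 1
row 2 ring = −(36/76)·(-1) = 9/19
totals (row 1 + row 2): sun 1 + (-1) = 0, ring 1 + 9/19 = 28/19, arm 1 + 0 = 1
asked cell (total, ring) = 28/19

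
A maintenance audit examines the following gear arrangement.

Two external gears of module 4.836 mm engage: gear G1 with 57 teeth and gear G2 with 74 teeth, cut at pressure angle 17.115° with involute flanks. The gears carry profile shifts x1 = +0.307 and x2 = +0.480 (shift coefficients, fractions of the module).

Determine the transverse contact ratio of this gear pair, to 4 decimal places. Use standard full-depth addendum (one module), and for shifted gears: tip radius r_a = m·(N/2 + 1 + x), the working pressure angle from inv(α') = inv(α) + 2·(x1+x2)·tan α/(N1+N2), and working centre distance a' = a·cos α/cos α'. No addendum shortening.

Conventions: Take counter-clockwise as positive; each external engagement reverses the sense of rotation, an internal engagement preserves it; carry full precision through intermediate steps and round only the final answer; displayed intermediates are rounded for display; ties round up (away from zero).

1.8683

single-mesh involute tooth geometry (57T engaging 74T at module 4.836)
base radii: r_b1 = 131.722514, r_b2 = 171.008176
tip radii: r_a1 = 144.146652, r_a2 = 186.089280
inv(α') = inv(17.115°) + 2·(+0.307+0.480)·tan α/(57+74) = 0.01291349  ⇒  α' = 19.09538°
a' = a·cos α / cos α' = 316.7580·cos 17.115°/cos 19.09538° = 320.358308
action lengths: √(r_a1²−r_b1²) = 58.544314, √(r_a2²−r_b2²) = 73.385448
base pitch p_b = π·m·cos α = 14.519947
CR = (58.544314 + 73.385448 − 320.358308·sin 19.09538°)/14.519947 = 1.868272
contact ratio ≈ 1.8683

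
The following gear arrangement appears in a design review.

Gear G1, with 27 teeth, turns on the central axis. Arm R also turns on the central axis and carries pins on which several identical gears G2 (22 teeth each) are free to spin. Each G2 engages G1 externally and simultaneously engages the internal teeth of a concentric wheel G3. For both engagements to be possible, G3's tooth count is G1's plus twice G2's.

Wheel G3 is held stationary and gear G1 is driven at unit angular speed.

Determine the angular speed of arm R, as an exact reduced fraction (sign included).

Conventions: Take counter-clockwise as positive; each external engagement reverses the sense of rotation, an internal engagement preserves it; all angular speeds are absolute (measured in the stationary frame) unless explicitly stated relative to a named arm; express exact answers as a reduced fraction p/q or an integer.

recognized (axles ride arm R): planetary set, 27/22/71 teeth
ring teeth: 27 + 2·22 = 71
27(ω_sun−ω_arm) = −71(ω_ring−ω_arm),  ω_ring = 0, ω_sun = 1
27(1−ω_arm) = −71(0−ω_arm)  ⇒  98·ω_arm = 27  ⇒  ω_arm = 27/98
exact speed ratio = 27/98

27/98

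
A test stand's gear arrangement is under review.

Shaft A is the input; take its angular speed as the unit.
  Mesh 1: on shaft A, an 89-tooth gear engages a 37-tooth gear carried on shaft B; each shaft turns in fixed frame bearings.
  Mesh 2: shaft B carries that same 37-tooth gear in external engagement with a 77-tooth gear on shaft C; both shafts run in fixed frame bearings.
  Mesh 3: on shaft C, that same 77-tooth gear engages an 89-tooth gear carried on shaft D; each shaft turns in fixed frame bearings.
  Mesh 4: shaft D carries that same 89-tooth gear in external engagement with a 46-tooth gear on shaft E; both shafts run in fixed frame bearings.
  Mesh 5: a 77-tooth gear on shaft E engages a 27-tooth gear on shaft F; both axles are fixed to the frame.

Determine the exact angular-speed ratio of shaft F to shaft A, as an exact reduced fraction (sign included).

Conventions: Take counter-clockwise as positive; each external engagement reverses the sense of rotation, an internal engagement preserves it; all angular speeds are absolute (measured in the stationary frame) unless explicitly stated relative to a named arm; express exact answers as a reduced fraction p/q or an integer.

class = fixed-axis compound train [5 meshes; 5 ratios multiply, 5 sense flips]
mesh 1 [89T→37T]: running ratio 89/37, sense −
mesh 2 [37T→77T]: running ratio 89/77, sense +
mesh 3 [77T→89T]: running ratio 1, sense −
mesh 4 [89T→46T]: running ratio 89/46, sense +
mesh 5 [77T→27T]: running ratio 6853/1242, sense −
ω_out/ω_in = -6853/1242

-6853/1242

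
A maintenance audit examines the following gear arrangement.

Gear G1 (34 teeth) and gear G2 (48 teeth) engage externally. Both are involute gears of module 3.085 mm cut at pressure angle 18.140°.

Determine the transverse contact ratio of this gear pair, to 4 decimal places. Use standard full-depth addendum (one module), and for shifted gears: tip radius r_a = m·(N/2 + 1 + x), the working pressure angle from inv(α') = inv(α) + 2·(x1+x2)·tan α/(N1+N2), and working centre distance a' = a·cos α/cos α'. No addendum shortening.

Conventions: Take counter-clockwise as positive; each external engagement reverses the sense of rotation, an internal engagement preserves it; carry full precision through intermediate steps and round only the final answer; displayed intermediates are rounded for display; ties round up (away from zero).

1.8128

topology: single-mesh involute geometry — m = 3.085, 34T/48T pair
base radii: r_b1 = 49.838410, r_b2 = 70.360109
tip radii: r_a1 = 55.530000, r_a2 = 77.125000
no profile shift: α' = α, a' = a
action lengths: √(r_a1²−r_b1²) = 24.489054, √(r_a2²−r_b2²) = 31.586717
base pitch p_b = π·m·cos α = 9.210117
CR = (24.489054 + 31.586717 − 126.485000·sin 18.14000°)/9.210117 = 1.812783
contact ratio ≈ 1.8128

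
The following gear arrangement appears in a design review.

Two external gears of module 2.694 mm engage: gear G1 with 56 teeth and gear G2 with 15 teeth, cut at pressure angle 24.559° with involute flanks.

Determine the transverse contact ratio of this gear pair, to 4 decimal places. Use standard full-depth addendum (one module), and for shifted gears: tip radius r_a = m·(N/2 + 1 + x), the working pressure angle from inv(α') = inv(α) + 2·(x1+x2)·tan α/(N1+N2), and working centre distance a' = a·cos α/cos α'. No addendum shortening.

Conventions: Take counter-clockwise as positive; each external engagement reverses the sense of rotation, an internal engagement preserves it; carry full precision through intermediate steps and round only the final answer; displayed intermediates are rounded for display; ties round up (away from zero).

1.4658

single-mesh involute tooth geometry (56T engaging 15T at module 2.694)
base radii: r_b1 = 68.607951, r_b2 = 18.377130
tip radii: r_a1 = 78.126000, r_a2 = 22.899000
no profile shift: α' = α, a' = a
action lengths: √(r_a1²−r_b1²) = 37.371393, √(r_a2²−r_b2²) = 13.661819
base pitch p_b = π·m·cos α = 7.697794
CR = (37.371393 + 13.661819 − 95.637000·sin 24.55900°)/7.697794 = 1.465823
contact ratio ≈ 1.4658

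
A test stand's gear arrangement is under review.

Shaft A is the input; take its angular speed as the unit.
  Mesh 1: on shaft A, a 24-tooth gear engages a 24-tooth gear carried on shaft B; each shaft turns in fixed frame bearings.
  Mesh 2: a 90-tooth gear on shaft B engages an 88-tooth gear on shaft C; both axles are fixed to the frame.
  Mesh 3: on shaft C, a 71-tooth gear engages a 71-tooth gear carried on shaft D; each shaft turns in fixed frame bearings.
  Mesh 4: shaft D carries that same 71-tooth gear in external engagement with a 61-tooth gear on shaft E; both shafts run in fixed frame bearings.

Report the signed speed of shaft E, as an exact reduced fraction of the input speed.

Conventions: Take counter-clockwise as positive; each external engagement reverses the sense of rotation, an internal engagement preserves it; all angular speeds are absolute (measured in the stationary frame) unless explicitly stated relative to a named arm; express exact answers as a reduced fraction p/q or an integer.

3195/2684

4-mesh fixed-axis compound train (all bearings frame-fixed)
mesh 1 [24T→24T]: |ω|/ω_in = 1×24/24 = 1, sense flips to −
mesh 2 [90T→88T]: |ω|/ω_in = 1×90/88 = 45/44, sense flips to +
mesh 3 [71T→71T]: |ω|/ω_in = (45/44)×71/71 = 45/44, sense flips to −
mesh 4 [71T→61T]: |ω|/ω_in = (45/44)×71/61 = 3195/2684, sense flips to +
signed output speed (× input speed) = 3195/2684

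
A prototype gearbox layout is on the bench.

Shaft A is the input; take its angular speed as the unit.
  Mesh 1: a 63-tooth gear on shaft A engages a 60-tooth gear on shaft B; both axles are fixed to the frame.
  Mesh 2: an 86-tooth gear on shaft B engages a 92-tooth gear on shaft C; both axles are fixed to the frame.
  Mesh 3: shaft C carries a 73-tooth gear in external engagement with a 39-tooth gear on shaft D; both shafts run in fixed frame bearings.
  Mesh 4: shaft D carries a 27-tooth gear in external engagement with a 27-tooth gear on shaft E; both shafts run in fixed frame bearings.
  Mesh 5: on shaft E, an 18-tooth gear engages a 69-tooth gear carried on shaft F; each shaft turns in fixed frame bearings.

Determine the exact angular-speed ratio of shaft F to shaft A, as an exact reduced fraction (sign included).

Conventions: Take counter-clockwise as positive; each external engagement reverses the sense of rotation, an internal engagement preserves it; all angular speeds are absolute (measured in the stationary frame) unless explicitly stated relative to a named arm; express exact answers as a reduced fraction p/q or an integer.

class = fixed-axis compound train [5 meshes; 5 ratios multiply, 5 sense flips]
mesh 1 [63T→60T]: running ratio 21/20, sense −
mesh 2 [86T→92T]: running ratio 903/920, sense +
mesh 3 [73T→39T]: running ratio 21973/11960, sense −
mesh 4 [27T→27T]: running ratio 21973/11960, sense +
mesh 5 [18T→69T]: running ratio 65919/137540, sense −
ω_out/ω_in = -65919/137540

-65919/137540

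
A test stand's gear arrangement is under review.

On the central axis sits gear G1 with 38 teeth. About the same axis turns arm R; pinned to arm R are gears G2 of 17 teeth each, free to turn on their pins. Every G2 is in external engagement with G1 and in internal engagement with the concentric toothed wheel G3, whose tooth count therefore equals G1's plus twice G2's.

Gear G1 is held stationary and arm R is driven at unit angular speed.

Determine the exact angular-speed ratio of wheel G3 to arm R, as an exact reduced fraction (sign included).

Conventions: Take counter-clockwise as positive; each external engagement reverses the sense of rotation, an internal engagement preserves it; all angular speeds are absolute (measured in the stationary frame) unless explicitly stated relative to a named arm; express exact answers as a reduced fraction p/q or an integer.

recognized (axles ride arm R): planetary set, 38/17/72 teeth
ring teeth: 38 + 2·17 = 72
38(ω_sun−ω_arm) = −72(ω_ring−ω_arm),  ω_sun = 0, ω_arm = 1
ω_ring = 1 − (38/72)(0−1) = 55/36
ω_out/ω_in = 55/36

55/36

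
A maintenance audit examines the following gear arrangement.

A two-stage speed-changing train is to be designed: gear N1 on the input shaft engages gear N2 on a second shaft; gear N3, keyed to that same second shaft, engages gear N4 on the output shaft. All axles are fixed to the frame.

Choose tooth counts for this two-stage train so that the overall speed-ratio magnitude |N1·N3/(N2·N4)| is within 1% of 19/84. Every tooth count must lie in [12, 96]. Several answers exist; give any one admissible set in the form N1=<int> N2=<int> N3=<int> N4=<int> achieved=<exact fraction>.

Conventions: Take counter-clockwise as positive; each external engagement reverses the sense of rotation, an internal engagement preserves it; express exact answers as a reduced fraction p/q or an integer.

topology: fixed-axis compound train — 2 stages, target 19/84
target = 19/84 in lowest terms: an exact hit needs N1·N3 = k·19 and N2·N4 = k·84 for one integer k, every count in [12, 96]; additionally prefer no 1:1 stage (N1 ≠ N2, N3 ≠ N4)
k = 1…11: no 1:1-free in-range split of k·19 and k·84 into factor pairs; take k = 12
k = 12: N1·N3 = 228 = 12·19, N2·N4 = 1008 = 84·12
achieved = 12·19/(84·12) = 19/84; |achieved − target| = 0 ≤ 19/8400 ✓

N1=12 N2=84 N3=19 N4=12 achieved=19/84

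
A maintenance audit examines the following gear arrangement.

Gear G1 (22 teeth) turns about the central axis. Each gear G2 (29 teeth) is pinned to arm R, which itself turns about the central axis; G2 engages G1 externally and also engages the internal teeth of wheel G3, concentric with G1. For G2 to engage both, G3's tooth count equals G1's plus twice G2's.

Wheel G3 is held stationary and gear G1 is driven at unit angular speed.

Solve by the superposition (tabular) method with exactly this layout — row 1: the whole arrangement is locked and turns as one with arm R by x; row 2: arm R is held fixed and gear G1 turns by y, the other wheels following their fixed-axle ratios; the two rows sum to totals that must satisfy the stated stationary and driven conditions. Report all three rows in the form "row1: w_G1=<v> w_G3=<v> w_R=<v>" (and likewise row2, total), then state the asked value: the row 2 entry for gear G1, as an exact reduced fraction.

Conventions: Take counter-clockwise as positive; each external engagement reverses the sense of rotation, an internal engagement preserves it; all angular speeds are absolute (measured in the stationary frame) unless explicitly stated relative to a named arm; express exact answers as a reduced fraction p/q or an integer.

planetary set (22T centre, 29T on arm, 80T internal) — Willis relation
row 1 (train locked, turned with arm): all members turn x
superposition row 2 [arm held]: sun y, ring −(22/80)·y, arm 0
boundary: total ω_ring = x − (22/80)·y = 0 and total ω_sun = x + y = 1  ⇒  y = 40/51, x = 11/51
row 2 ring = −(22/80)·40/51 = -11/51
totals (row 1 + row 2): sun 11/51 + 40/51 = 1, ring 11/51 + (-11/51) = 0, arm 11/51 + 0 = 11/51
asked cell (row2, sun) = 40/51

row1: w_G1=11/51 w_G3=11/51 w_R=11/51
row2: w_G1=40/51 w_G3=-11/51 w_R=0
total: w_G1=1 w_G3=0 w_R=11/51
asked value: 40/51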